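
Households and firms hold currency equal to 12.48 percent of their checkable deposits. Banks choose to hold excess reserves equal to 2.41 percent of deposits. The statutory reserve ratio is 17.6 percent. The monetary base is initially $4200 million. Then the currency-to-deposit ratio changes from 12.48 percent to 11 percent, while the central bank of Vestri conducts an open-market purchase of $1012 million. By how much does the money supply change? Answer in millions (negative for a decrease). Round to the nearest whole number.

Before: m₁ = (1 + 0.1248) / (0.176 + 0.0241 + 0.1248) ≈ 3.46199, MB₁ = 4200, so M₁ = 3.46199 × 4200 = 14540.358 million.
After: m₂ = (1 + 0.11) / (0.176 + 0.0241 + 0.11) ≈ 3.57949, MB₂ = 4200 + 1012 = 5212, so M₂ = 3.57949 × 5212 ≈ 18656.3019 million.
ΔM = M₂ − M₁ = 18656.3019 − 14540.358 = 4115.9439 million.

$4116 million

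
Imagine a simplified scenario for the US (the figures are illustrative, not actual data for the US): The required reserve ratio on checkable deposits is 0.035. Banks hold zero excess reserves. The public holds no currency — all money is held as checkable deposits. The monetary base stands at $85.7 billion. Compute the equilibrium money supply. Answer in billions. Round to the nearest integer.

$2449 billion

With no currency drain or excess reserves, the money multiplier is m = 1/rr = 1/0.035 ≈ 28.5714.
Money supply M = m × MB = 28.5714 × 85.7 ≈ 2448.569 billion.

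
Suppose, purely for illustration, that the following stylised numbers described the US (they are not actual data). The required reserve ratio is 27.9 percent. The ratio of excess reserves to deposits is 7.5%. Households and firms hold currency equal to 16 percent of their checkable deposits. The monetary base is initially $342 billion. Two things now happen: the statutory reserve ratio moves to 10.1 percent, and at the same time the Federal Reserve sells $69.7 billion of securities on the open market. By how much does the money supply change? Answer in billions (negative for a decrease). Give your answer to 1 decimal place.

Before: m₁ = (1 + 0.16) / (0.279 + 0.075 + 0.16) ≈ 2.25681, MB₁ = 342, so M₁ = 2.25681 × 342 ≈ 771.829 billion.
After: m₂ = (1 + 0.16) / (0.101 + 0.075 + 0.16) ≈ 3.45238, MB₂ = 342 − 69.7 = 272.3, so M₂ = 3.45238 × 272.3 ≈ 940.0831 billion.
ΔM = M₂ − M₁ = 940.0831 − 771.829 = 168.2541 billion.

$168.3 billion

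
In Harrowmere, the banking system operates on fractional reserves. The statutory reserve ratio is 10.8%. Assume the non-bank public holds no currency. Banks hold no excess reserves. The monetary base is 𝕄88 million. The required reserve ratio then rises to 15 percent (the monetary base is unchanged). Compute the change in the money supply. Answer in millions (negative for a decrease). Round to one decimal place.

Initially m₁ = 1 / (0.108) ≈ 9.2593, so M₁ = 9.2593 × 88 = 814.8184 million.
After the change m₂ = 1 / (0.15) ≈ 6.6667, so M₂ = 6.6667 × 88 = 586.6696 million.
ΔM = M₂ − M₁ = 586.6696 − 814.8184 = -228.1488 million.

-228.1 million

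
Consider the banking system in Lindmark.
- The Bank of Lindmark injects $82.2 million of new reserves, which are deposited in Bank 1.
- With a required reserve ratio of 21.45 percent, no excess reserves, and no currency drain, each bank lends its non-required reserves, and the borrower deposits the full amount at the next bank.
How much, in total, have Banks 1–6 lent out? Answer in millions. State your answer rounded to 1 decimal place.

$230.3 million

Bank i lends (1 − rr)^i of the original deposit: Bank 1 lends 82.2·0.7855 = 64.5681, Bank 2 lends 82.2·0.7855² ≈ 50.7182, and so on.
Summing a geometric series: total = 82.2·[0.7855·(1 − 0.7855^6) / (1 − 0.7855)] ≈ 230.3089 million.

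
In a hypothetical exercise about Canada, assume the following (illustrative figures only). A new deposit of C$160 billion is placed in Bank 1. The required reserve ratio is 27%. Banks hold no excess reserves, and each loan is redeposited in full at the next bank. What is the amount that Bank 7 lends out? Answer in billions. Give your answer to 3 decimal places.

Each bank lends a fraction (1 − rr) = 0.7300 of the deposit it receives, so Bank 7 receives 160·0.7300^6 and lends 160·0.7300^7 ≈ 17.6758 billion.

C$17.676 billion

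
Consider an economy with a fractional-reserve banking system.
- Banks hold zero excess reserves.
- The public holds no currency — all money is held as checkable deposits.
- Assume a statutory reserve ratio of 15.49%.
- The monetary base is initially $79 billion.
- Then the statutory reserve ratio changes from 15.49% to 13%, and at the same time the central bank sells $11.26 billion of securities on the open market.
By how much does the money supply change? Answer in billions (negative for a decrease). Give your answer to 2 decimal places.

$11.07 billion

Before: m₁ = 1 / (0.1549) ≈ 6.45578, MB₁ = 79, so M₁ = 6.45578 × 79 ≈ 510.0066 billion.
After: m₂ = 1 / (0.13) ≈ 7.69231, MB₂ = 79 − 11.26 = 67.74, so M₂ = 7.69231 × 67.74 ≈ 521.0771 billion.
ΔM = M₂ − M₁ = 521.0771 − 510.0066 = 11.0705 billion.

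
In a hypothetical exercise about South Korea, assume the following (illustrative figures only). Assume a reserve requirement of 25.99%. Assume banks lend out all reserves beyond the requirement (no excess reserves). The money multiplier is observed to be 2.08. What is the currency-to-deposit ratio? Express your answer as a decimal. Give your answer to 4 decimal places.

0.4254

Using m = 2.08. From m = (1 + c)/(c + rr + e), rearranging gives 1 + c = m·(c + rr + e), so c·(1 − m) = m·(rr + e) − 1.
Hence c = [m·(rr + e) − 1]/(1 − m) = [2.08 × (0.2599 + 0) − 1] / (1 − 2.08) ≈ 0.425378.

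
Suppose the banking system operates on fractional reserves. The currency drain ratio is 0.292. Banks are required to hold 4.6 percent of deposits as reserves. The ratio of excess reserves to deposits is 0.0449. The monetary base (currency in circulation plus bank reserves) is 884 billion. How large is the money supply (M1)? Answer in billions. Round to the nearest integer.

The money multiplier is m = (1 + c) / (rr + e + c) = (1 + 0.292) / (0.046 + 0.0449 + 0.292) ≈ 3.3742.
So M = m × MB = 3.3742 × 884 = 2982.7928 billion.

2983 billion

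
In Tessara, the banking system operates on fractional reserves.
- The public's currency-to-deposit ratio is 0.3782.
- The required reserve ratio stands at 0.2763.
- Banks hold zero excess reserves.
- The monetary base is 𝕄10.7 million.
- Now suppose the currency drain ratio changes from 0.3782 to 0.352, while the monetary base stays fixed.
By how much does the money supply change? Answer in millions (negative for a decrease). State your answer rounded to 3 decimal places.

𝕄0.493 million

Initially m₁ = (1 + 0.3782) / (0.2763 + 0.3782) ≈ 2.105730, so M₁ = 2.105730 × 10.7 ≈ 22.5313 million.
After the change m₂ = (1 + 0.352) / (0.2763 + 0.352) ≈ 2.151838, so M₂ = 2.151838 × 10.7 ≈ 23.0247 million.
ΔM = M₂ − M₁ = 23.0247 − 22.5313 = 0.4934 million.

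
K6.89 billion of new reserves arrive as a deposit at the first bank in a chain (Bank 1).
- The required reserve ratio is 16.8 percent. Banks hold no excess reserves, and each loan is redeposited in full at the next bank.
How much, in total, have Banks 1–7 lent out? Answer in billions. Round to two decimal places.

K24.71 billion

Bank i lends (1 − rr)^i of the original deposit: Bank 1 lends 6.89·0.8320 ≈ 5.7325, Bank 2 lends 6.89·0.8320² ≈ 4.7694, and so on.
Summing a geometric series: total = 6.89·[0.8320·(1 − 0.8320^7) / (1 − 0.8320)] ≈ 24.7053 billion.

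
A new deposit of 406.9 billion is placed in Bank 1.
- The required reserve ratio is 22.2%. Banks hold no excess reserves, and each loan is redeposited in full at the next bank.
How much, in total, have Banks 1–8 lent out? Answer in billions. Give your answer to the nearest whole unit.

1235 billion

Bank i lends (1 − rr)^i of the original deposit: Bank 1 lends 406.9·0.7780 = 316.5682, Bank 2 lends 406.9·0.7780² ≈ 246.2901, and so on.
Summing a geometric series: total = 406.9·[0.7780·(1 − 0.7780^8) / (1 − 0.7780)] ≈ 1234.5788 billion.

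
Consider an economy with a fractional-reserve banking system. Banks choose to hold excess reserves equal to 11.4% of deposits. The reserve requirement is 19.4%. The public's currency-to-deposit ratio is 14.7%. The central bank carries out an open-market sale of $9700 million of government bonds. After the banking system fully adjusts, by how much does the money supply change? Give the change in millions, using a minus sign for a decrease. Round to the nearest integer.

The money multiplier is m = (1 + c) / (rr + e + c) = (1 + 0.147) / (0.194 + 0.114 + 0.147) ≈ 2.52088.
The sale removes 9700 million of base, so ΔM = m × ΔMB = 2.52088 × (−9700) = -24452.536 million.

-24453 million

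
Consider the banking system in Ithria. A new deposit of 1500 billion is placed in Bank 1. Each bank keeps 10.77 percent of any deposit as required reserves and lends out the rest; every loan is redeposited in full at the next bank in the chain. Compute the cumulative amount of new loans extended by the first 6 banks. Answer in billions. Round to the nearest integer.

Bank i lends (1 − rr)^i of the original deposit: Bank 1 lends 1500·0.8923 = 1338.4500, Bank 2 lends 1500·0.8923² ≈ 1194.2989, and so on.
Summing a geometric series: total = 1500·[0.8923·(1 − 0.8923^6) / (1 − 0.8923)] ≈ 6154.9158 billion.

6155 billion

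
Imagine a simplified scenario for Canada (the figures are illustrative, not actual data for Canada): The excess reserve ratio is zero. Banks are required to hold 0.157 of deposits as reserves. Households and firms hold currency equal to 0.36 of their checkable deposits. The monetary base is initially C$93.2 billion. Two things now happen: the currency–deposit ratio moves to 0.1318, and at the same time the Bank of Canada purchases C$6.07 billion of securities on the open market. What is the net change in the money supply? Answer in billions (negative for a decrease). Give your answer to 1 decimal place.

C$143.9 billion

Before: m₁ = (1 + 0.36) / (0.157 + 0.36) ≈ 2.6306, MB₁ = 93.2, so M₁ = 2.6306 × 93.2 ≈ 245.1719 billion.
After: m₂ = (1 + 0.1318) / (0.157 + 0.1318) ≈ 3.9190, MB₂ = 93.2 + 6.07 = 99.27, so M₂ = 3.9190 × 99.27 ≈ 389.0391 billion.
ΔM = M₂ − M₁ = 389.0391 − 245.1719 = 143.8672 billion.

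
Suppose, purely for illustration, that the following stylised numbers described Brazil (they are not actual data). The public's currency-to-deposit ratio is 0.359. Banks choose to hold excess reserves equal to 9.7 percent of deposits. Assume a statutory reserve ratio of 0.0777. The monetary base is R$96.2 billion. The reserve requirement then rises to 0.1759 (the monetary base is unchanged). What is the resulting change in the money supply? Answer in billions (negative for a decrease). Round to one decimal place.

-38.1 billion

Initially m₁ = (1 + 0.359) / (0.0777 + 0.097 + 0.359) ≈ 2.5464, so M₁ = 2.5464 × 96.2 ≈ 244.9637 billion.
After the change m₂ = (1 + 0.359) / (0.1759 + 0.097 + 0.359) ≈ 2.1507, so M₂ = 2.1507 × 96.2 ≈ 206.8973 billion.
ΔM = M₂ − M₁ = 206.8973 − 244.9637 = -38.0664 billion.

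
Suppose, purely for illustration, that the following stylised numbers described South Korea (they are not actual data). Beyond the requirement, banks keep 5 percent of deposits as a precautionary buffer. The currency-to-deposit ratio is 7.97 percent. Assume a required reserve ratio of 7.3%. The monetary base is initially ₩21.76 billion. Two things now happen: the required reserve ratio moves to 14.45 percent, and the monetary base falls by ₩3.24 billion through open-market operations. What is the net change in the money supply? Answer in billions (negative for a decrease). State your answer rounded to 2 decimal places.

-42.98 billion

Before: m₁ = (1 + 0.0797) / (0.073 + 0.05 + 0.0797) ≈ 5.32659, MB₁ = 21.76, so M₁ = 5.32659 × 21.76 ≈ 115.9066 billion.
After: m₂ = (1 + 0.0797) / (0.1445 + 0.05 + 0.0797) ≈ 3.93764, MB₂ = 21.76 − 3.24 = 18.52, so M₂ = 3.93764 × 18.52 ≈ 72.9251 billion.
ΔM = M₂ − M₁ = 72.9251 − 115.9066 = -42.9815 billion.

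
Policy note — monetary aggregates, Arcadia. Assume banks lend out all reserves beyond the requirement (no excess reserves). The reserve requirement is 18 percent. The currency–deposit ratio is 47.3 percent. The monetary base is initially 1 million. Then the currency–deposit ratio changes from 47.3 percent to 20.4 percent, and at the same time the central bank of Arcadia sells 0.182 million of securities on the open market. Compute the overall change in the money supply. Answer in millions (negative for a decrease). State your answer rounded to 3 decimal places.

0.309 million

Before: m₁ = (1 + 0.473) / (0.18 + 0.473) ≈ 2.2557, MB₁ = 1, so M₁ = 2.2557 × 1 = 2.2557 million.
After: m₂ = (1 + 0.204) / (0.18 + 0.204) ≈ 3.1354, MB₂ = 1 − 0.182 = 0.818, so M₂ = 3.1354 × 0.818 ≈ 2.5648 million.
ΔM = M₂ − M₁ = 2.5648 − 2.2557 = 0.3091 million.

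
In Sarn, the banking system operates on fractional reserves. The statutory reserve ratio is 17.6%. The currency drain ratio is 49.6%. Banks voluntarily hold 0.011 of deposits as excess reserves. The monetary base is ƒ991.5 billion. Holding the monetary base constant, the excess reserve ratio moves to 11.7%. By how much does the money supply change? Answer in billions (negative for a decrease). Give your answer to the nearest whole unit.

-292 billion

Initially m₁ = (1 + 0.496) / (0.176 + 0.011 + 0.496) ≈ 2.1903, so M₁ = 2.1903 × 991.5 ≈ 2171.6825 billion.
After the change m₂ = (1 + 0.496) / (0.176 + 0.117 + 0.496) ≈ 1.8961, so M₂ = 1.8961 × 991.5 ≈ 1879.9831 billion.
ΔM = M₂ − M₁ = 1879.9831 − 2171.6825 = -291.6994 billion.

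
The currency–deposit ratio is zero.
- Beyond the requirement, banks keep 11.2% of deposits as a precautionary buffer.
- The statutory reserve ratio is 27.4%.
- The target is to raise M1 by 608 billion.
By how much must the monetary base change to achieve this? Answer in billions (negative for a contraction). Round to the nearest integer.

235 billion

The money multiplier is m = 1 / (rr + e) = 1 / (0.274 + 0.112) ≈ 2.5907.
ΔMB = ΔM / m = (+608) / 2.5907 ≈ 234.6856 billion.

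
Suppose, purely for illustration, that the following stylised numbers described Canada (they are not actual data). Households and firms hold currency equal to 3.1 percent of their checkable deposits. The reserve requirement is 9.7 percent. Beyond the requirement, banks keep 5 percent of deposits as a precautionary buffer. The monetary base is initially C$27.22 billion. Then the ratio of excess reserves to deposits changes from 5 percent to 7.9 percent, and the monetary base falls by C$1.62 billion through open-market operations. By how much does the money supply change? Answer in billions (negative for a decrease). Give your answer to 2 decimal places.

-30.16 billion

Before: m₁ = (1 + 0.031) / (0.097 + 0.05 + 0.031) ≈ 5.79213, MB₁ = 27.22, so M₁ = 5.79213 × 27.22 ≈ 157.6618 billion.
After: m₂ = (1 + 0.031) / (0.097 + 0.079 + 0.031) ≈ 4.98068, MB₂ = 27.22 − 1.62 = 25.6, so M₂ = 4.98068 × 25.6 ≈ 127.5054 billion.
ΔM = M₂ − M₁ = 127.5054 − 157.6618 = -30.1564 billion.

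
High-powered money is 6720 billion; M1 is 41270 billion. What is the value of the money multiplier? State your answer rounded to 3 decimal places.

6.141

The money multiplier is m = M / MB = 41270 / 6720 ≈ 6.14137.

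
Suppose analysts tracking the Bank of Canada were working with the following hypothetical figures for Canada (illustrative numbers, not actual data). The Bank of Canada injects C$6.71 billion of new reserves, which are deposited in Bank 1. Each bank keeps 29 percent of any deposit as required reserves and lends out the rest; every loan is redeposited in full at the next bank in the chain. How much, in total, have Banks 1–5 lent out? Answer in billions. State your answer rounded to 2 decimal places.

C$13.46 billion

Bank i lends (1 − rr)^i of the original deposit: Bank 1 lends 6.71·0.7100 = 4.7641, Bank 2 lends 6.71·0.7100² ≈ 3.3825, and so on.
Summing a geometric series: total = 6.71·[0.7100·(1 − 0.7100^5) / (1 − 0.7100)] ≈ 13.4640 billion.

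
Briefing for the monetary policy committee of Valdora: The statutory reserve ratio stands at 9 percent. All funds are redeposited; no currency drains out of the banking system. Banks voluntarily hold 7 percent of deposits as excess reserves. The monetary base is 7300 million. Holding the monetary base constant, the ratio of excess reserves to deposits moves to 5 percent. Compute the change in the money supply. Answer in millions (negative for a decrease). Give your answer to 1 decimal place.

6517.9 million

Initially m₁ = 1 / (0.09 + 0.07) = 6.25, so M₁ = 6.25 × 7300 = 45625 million.
After the change m₂ = 1 / (0.09 + 0.05) ≈ 7.142857, so M₂ = 7.142857 × 7300 = 52142.8561 million.
ΔM = M₂ − M₁ = 52142.8561 − 45625 = 6517.8561 million.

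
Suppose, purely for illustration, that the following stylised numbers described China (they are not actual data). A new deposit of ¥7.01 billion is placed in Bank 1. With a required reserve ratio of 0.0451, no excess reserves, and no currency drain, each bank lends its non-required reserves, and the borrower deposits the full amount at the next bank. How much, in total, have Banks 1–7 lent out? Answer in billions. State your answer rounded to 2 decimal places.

¥40.97 billion

Bank i lends (1 − rr)^i of the original deposit: Bank 1 lends 7.01·0.9549 ≈ 6.6938, Bank 2 lends 7.01·0.9549² ≈ 6.3920, and so on.
Summing a geometric series: total = 7.01·[0.9549·(1 − 0.9549^7) / (1 − 0.9549)] ≈ 40.9728 billion.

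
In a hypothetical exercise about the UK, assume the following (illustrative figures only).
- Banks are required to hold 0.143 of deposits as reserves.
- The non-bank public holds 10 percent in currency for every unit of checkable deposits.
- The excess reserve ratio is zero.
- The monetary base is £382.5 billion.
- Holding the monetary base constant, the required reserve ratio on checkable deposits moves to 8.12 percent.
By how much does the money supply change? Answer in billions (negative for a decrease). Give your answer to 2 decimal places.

Initially m₁ = (1 + 0.1) / (0.143 + 0.1) ≈ 4.526749, so M₁ = 4.526749 × 382.5 ≈ 1731.4815 billion.
After the change m₂ = (1 + 0.1) / (0.0812 + 0.1) ≈ 6.070640, so M₂ = 6.070640 × 382.5 = 2322.0198 billion.
ΔM = M₂ − M₁ = 2322.0198 − 1731.4815 = 590.5383 billion.

£590.54 billion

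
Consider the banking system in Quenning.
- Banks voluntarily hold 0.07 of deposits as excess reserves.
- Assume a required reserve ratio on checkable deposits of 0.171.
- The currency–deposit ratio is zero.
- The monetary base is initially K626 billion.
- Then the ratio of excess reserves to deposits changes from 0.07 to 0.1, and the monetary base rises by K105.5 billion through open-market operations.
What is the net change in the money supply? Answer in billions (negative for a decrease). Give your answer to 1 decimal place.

Before: m₁ = 1 / (0.171 + 0.07) ≈ 4.14938, MB₁ = 626, so M₁ = 4.14938 × 626 ≈ 2597.5119 billion.
After: m₂ = 1 / (0.171 + 0.1) ≈ 3.69004, MB₂ = 626 + 105.5 = 731.5, so M₂ = 3.69004 × 731.5 ≈ 2699.2643 billion.
ΔM = M₂ − M₁ = 2699.2643 − 2597.5119 = 101.7524 billion.

K101.8 billion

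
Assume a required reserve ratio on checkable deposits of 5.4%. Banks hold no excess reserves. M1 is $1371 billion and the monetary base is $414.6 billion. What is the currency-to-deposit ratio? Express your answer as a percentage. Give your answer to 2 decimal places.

Using m = M/MB = 1371/414.6 ≈ 3.306802. From m = (1 + c)/(c + rr + e), rearranging gives 1 + c = m·(c + rr + e), so c·(1 − m) = m·(rr + e) − 1.
Hence c = [m·(rr + e) − 1]/(1 − m) = [3.306802 × (0.054 + 0) − 1] / (1 − 3.306802) ≈ 0.356092.

35.61%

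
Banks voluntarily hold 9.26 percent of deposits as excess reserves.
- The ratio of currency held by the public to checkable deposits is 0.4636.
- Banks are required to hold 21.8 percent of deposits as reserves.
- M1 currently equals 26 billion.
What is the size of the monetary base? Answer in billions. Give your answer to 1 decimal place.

The money multiplier is m = (1 + c) / (rr + e + c) = (1 + 0.4636) / (0.218 + 0.0926 + 0.4636) ≈ 1.8905.
MB = M / m = 26 / 1.8905 ≈ 13.753 billion.

13.8 billion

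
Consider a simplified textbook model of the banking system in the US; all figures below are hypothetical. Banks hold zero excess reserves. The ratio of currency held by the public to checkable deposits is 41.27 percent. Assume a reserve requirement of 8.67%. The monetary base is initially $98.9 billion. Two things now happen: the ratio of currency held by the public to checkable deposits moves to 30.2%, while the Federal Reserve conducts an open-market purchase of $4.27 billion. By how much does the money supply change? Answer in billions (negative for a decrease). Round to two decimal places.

$65.81 billion

Before: m₁ = (1 + 0.4127) / (0.0867 + 0.4127) ≈ 2.828795, MB₁ = 98.9, so M₁ = 2.828795 × 98.9 ≈ 279.7678 billion.
After: m₂ = (1 + 0.302) / (0.0867 + 0.302) ≈ 3.349627, MB₂ = 98.9 + 4.27 = 103.17, so M₂ = 3.349627 × 103.17 ≈ 345.581 billion.
ΔM = M₂ − M₁ = 345.581 − 279.7678 = 65.8132 billion.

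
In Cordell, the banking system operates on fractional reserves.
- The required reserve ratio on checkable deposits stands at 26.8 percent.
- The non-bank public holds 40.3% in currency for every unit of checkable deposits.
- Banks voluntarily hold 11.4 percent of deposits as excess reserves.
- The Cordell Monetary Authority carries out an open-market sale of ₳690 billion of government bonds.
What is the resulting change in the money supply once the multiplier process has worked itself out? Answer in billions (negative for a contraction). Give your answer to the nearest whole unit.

-1233 billion

The money multiplier is m = (1 + c) / (rr + e + c) = (1 + 0.403) / (0.268 + 0.114 + 0.403) ≈ 1.7873.
The sale removes 690 billion of base, so ΔM = m × ΔMB = 1.7873 × (−690) = -1233.237 billion.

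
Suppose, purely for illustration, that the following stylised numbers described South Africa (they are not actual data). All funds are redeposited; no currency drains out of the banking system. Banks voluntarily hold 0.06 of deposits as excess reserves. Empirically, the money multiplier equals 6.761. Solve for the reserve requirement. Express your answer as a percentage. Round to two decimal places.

Using m = 6.761. Since m = (1 + c)/(c + rr + e), the denominator satisfies c + rr + e = (1 + c)/m = (1 + 0) / 6.761 ≈ 0.147907.
With c = 0 and e = 0.06, the reserve requirement is 0.147907 − 0 − 0.06 = 0.087907.

8.79%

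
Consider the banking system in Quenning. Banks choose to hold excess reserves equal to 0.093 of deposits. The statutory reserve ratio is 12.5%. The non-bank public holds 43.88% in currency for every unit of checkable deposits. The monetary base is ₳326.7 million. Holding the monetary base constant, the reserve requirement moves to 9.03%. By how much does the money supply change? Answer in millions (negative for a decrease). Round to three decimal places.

₳39.920 million

Initially m₁ = (1 + 0.4388) / (0.125 + 0.093 + 0.4388) ≈ 2.1906212, so M₁ = 2.1906212 × 326.7 ≈ 715.6759 million.
After the change m₂ = (1 + 0.4388) / (0.0903 + 0.093 + 0.4388) ≈ 2.3128114, so M₂ = 2.3128114 × 326.7 ≈ 755.5955 million.
ΔM = M₂ − M₁ = 755.5955 − 715.6759 = 39.9196 million.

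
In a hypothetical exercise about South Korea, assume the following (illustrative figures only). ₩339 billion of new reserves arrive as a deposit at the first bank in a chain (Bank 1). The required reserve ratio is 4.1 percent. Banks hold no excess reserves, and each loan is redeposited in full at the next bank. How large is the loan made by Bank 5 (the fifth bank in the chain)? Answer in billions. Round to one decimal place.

₩275.0 billion

Each bank lends a fraction (1 − rr) = 0.9590 of the deposit it receives, so Bank 5 receives 339·0.9590^4 and lends 339·0.9590^5 ≈ 274.9747 billion.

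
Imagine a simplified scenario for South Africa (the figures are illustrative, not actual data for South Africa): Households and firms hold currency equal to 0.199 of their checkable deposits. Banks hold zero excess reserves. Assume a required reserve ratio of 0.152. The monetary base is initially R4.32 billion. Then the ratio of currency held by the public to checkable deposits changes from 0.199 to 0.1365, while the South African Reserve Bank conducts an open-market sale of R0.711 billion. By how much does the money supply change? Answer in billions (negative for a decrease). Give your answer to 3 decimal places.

-0.540 billion

Before: m₁ = (1 + 0.199) / (0.152 + 0.199) ≈ 3.41595, MB₁ = 4.32, so M₁ = 3.41595 × 4.32 ≈ 14.7569 billion.
After: m₂ = (1 + 0.1365) / (0.152 + 0.1365) ≈ 3.93934, MB₂ = 4.32 − 0.711 = 3.609, so M₂ = 3.93934 × 3.609 ≈ 14.2171 billion.
ΔM = M₂ − M₁ = 14.2171 − 14.7569 = -0.5398 billion.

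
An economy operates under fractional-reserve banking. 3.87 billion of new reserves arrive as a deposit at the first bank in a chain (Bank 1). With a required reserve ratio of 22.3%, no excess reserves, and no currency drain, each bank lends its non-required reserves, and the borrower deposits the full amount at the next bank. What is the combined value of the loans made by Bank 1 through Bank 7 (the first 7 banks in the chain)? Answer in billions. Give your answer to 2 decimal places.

Bank i lends (1 − rr)^i of the original deposit: Bank 1 lends 3.87·0.7770 ≈ 3.0070, Bank 2 lends 3.87·0.7770² ≈ 2.3364, and so on.
Summing a geometric series: total = 3.87·[0.7770·(1 − 0.7770^7) / (1 − 0.7770)] ≈ 11.1787 billion.

11.18 billion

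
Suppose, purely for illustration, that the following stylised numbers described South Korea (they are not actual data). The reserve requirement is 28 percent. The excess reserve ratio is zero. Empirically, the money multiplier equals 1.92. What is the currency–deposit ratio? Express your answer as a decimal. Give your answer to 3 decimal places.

Using m = 1.92. From m = (1 + c)/(c + rr + e), rearranging gives 1 + c = m·(c + rr + e), so c·(1 − m) = m·(rr + e) − 1.
Hence c = [m·(rr + e) − 1]/(1 − m) = [1.92 × (0.28 + 0) − 1] / (1 − 1.92) ≈ 0.502609.

0.503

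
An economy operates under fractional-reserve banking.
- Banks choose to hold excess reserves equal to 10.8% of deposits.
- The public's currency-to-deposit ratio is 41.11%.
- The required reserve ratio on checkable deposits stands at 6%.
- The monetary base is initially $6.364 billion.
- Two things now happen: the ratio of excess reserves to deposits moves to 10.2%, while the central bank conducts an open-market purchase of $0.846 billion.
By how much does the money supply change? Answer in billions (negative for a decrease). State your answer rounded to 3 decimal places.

Before: m₁ = (1 + 0.4111) / (0.06 + 0.108 + 0.4111) ≈ 2.43671, MB₁ = 6.364, so M₁ = 2.43671 × 6.364 ≈ 15.5072 billion.
After: m₂ = (1 + 0.4111) / (0.06 + 0.102 + 0.4111) ≈ 2.46222, MB₂ = 6.364 + 0.846 = 7.21, so M₂ = 2.46222 × 7.21 ≈ 17.7526 billion.
ΔM = M₂ − M₁ = 17.7526 − 15.5072 = 2.2454 billion.

$2.245 billion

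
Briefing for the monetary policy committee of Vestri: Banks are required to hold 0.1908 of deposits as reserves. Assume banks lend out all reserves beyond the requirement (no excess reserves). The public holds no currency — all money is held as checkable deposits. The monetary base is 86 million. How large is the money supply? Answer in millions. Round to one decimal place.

With no currency drain or excess reserves, the money multiplier is m = 1/rr = 1/0.1908 ≈ 5.2411.
Money supply M = m × MB = 5.2411 × 86 = 450.7346 million.

450.7 million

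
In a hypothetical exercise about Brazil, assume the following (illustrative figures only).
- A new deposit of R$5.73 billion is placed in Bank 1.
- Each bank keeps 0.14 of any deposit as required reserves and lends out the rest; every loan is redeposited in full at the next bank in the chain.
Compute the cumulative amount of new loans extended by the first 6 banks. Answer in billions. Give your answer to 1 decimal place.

R$21.0 billion

Bank i lends (1 − rr)^i of the original deposit: Bank 1 lends 5.73·0.8600 = 4.9278, Bank 2 lends 5.73·0.8600² ≈ 4.2379, and so on.
Summing a geometric series: total = 5.73·[0.8600·(1 − 0.8600^6) / (1 − 0.8600)] ≈ 20.9584 billion.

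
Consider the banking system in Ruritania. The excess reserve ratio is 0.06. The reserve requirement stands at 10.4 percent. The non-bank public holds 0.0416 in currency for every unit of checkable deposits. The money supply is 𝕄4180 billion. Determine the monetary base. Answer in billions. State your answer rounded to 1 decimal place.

𝕄825.1 billion

The money multiplier is m = (1 + c) / (rr + e + c) = (1 + 0.0416) / (0.104 + 0.06 + 0.0416) ≈ 5.066148.
MB = M / m = 4180 / 5.066148 ≈ 825.0845 billion.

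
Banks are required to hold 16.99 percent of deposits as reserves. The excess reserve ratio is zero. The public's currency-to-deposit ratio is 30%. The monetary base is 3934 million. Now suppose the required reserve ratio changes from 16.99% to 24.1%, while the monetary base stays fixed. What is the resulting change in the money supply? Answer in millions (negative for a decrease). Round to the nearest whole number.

-1430 million

Initially m₁ = (1 + 0.3) / (0.1699 + 0.3) ≈ 2.76655, so M₁ = 2.76655 × 3934 = 10883.6077 million.
After the change m₂ = (1 + 0.3) / (0.241 + 0.3) ≈ 2.40296, so M₂ = 2.40296 × 3934 ≈ 9453.2446 million.
ΔM = M₂ − M₁ = 9453.2446 − 10883.6077 = -1430.3631 million.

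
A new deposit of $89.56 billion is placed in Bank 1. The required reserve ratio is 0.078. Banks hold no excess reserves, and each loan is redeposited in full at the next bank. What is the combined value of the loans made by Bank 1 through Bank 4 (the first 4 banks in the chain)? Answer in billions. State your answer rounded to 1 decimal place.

$293.6 billion

Bank i lends (1 − rr)^i of the original deposit: Bank 1 lends 89.56·0.9220 ≈ 82.5743, Bank 2 lends 89.56·0.9220² ≈ 76.1335, and so on.
Summing a geometric series: total = 89.56·[0.9220·(1 − 0.9220^4) / (1 − 0.9220)] ≈ 293.6228 billion.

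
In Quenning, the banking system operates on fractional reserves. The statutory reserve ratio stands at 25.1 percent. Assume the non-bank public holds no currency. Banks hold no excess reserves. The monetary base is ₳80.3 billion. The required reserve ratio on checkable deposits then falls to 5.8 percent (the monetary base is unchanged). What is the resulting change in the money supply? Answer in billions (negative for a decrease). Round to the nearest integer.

₳1065 billion

Initially m₁ = 1 / (0.251) ≈ 3.9841, so M₁ = 3.9841 × 80.3 ≈ 319.9232 billion.
After the change m₂ = 1 / (0.058) ≈ 17.2414, so M₂ = 17.2414 × 80.3 ≈ 1384.4844 billion.
ΔM = M₂ − M₁ = 1384.4844 − 319.9232 = 1064.5612 billion.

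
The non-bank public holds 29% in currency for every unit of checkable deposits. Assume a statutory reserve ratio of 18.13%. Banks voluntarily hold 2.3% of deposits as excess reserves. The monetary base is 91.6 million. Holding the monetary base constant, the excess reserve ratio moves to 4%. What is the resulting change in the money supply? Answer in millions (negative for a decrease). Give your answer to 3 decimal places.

Initially m₁ = (1 + 0.29) / (0.1813 + 0.023 + 0.29) ≈ 2.609751, so M₁ = 2.609751 × 91.6 ≈ 239.0532 million.
After the change m₂ = (1 + 0.29) / (0.1813 + 0.04 + 0.29) ≈ 2.522981, so M₂ = 2.522981 × 91.6 ≈ 231.1051 million.
ΔM = M₂ − M₁ = 231.1051 − 239.0532 = -7.9481 million.

-7.948 million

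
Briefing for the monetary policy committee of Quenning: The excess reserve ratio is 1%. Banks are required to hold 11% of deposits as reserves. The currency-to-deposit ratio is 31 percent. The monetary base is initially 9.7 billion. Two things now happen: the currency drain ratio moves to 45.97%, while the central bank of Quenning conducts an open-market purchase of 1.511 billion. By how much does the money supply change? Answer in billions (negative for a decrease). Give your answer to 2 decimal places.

Before: m₁ = (1 + 0.31) / (0.11 + 0.01 + 0.31) ≈ 3.04651, MB₁ = 9.7, so M₁ = 3.04651 × 9.7 ≈ 29.5511 billion.
After: m₂ = (1 + 0.4597) / (0.11 + 0.01 + 0.4597) ≈ 2.51803, MB₂ = 9.7 + 1.511 = 11.211, so M₂ = 2.51803 × 11.211 ≈ 28.2296 billion.
ΔM = M₂ − M₁ = 28.2296 − 29.5511 = -1.3215 billion.

-1.32 billion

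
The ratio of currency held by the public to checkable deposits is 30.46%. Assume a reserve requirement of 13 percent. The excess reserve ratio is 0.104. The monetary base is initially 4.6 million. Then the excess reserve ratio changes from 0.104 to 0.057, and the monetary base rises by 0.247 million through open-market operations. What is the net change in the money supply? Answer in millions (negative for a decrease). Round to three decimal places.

1.721 million

Before: m₁ = (1 + 0.3046) / (0.13 + 0.104 + 0.3046) ≈ 2.42221, MB₁ = 4.6, so M₁ = 2.42221 × 4.6 ≈ 11.1422 million.
After: m₂ = (1 + 0.3046) / (0.13 + 0.057 + 0.3046) ≈ 2.65378, MB₂ = 4.6 + 0.247 = 4.847, so M₂ = 2.65378 × 4.847 ≈ 12.8629 million.
ΔM = M₂ − M₁ = 12.8629 − 11.1422 = 1.7207 million.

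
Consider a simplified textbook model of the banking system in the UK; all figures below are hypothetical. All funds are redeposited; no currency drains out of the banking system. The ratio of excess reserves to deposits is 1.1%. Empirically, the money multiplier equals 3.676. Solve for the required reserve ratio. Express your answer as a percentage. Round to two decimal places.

Using m = 3.676. Since m = (1 + c)/(c + rr + e), the denominator satisfies c + rr + e = (1 + c)/m = (1 + 0) / 3.676 ≈ 0.272035.
With c = 0 and e = 0.011, the required reserve ratio is 0.272035 − 0 − 0.011 = 0.261035.

26.10%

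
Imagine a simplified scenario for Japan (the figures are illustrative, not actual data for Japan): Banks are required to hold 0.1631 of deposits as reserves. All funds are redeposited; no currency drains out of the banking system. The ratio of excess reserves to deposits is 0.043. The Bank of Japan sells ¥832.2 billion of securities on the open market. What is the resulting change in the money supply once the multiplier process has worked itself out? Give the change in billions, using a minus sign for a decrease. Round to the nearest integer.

-4038 billion

The money multiplier is m = 1 / (rr + e) = 1 / (0.1631 + 0.043) ≈ 4.8520.
The sale removes 832.2 billion of base, so ΔM = m × ΔMB = 4.8520 × (−832.2) = -4037.8344 billion.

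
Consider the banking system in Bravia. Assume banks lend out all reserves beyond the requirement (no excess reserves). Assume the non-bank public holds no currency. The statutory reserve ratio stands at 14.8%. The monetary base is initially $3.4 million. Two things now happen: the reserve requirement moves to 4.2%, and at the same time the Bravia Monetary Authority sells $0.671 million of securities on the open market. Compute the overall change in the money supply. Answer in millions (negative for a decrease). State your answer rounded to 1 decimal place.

$42.0 million

Before: m₁ = 1 / (0.148) ≈ 6.7568, MB₁ = 3.4, so M₁ = 6.7568 × 3.4 ≈ 22.9731 million.
After: m₂ = 1 / (0.042) ≈ 23.8095, MB₂ = 3.4 − 0.671 = 2.729, so M₂ = 23.8095 × 2.729 ≈ 64.9761 million.
ΔM = M₂ − M₁ = 64.9761 − 22.9731 = 42.003 million.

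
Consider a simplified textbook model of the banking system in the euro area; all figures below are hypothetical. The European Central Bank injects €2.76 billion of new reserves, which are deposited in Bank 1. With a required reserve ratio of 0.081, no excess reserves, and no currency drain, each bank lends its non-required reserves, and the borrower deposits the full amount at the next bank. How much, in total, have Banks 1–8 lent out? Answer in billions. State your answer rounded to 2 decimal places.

Bank i lends (1 − rr)^i of the original deposit: Bank 1 lends 2.76·0.9190 ≈ 2.5364, Bank 2 lends 2.76·0.9190² ≈ 2.3310, and so on.
Summing a geometric series: total = 2.76·[0.9190·(1 − 0.9190^8) / (1 − 0.9190)] ≈ 15.3823 billion.

€15.38 billion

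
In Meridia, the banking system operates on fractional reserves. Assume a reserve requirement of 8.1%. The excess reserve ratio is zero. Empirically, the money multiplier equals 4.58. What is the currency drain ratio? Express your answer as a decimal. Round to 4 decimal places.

0.1757

Using m = 4.58. From m = (1 + c)/(c + rr + e), rearranging gives 1 + c = m·(c + rr + e), so c·(1 − m) = m·(rr + e) − 1.
Hence c = [m·(rr + e) − 1]/(1 − m) = [4.58 × (0.081 + 0) − 1] / (1 − 4.58) ≈ 0.175704.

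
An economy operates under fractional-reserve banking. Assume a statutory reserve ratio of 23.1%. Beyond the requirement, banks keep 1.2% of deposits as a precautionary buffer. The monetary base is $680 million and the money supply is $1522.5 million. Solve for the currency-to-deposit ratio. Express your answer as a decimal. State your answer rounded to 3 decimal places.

0.368

Using m = M/MB = 1522.5/680 ≈ 2.238971. From m = (1 + c)/(c + rr + e), rearranging gives 1 + c = m·(c + rr + e), so c·(1 − m) = m·(rr + e) − 1.
Hence c = [m·(rr + e) − 1]/(1 − m) = [2.238971 × (0.231 + 0.012) − 1] / (1 − 2.238971) ≈ 0.367991.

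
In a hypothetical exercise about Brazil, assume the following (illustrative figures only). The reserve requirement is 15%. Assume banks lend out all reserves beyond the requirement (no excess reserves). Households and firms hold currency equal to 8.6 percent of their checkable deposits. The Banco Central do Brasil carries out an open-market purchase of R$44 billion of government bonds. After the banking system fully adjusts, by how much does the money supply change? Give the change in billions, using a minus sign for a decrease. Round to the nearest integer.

The money multiplier is m = (1 + c) / (rr + c) = (1 + 0.086) / (0.15 + 0.086) ≈ 4.6017.
The purchase adds 44 billion of base, so ΔM = m × ΔMB = 4.6017 × (+44) = 202.4748 billion.

R$202 billion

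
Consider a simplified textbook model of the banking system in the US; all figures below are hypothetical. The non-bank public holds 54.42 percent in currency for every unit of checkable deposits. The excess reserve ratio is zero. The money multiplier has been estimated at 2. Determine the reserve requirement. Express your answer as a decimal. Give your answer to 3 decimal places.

0.228

Using m = 2. Since m = (1 + c)/(c + rr + e), the denominator satisfies c + rr + e = (1 + c)/m = (1 + 0.5442) / 2 = 0.772100.
With c = 0.5442 and e = 0, the reserve requirement is 0.772100 − 0.5442 − 0 = 0.2279.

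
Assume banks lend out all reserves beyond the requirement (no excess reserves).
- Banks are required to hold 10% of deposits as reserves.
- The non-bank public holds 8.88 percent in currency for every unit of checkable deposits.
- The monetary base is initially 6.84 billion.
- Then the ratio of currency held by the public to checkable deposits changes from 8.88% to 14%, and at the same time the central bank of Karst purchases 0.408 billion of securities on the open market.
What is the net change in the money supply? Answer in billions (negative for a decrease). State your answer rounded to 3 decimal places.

Before: m₁ = (1 + 0.0888) / (0.1 + 0.0888) ≈ 5.76695, MB₁ = 6.84, so M₁ = 5.76695 × 6.84 ≈ 39.4459 billion.
After: m₂ = (1 + 0.14) / (0.1 + 0.14) = 4.75, MB₂ = 6.84 + 0.408 = 7.248, so M₂ = 4.75 × 7.248 = 34.428 billion.
ΔM = M₂ − M₁ = 34.428 − 39.4459 = -5.0179 billion.

-5.018 billion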